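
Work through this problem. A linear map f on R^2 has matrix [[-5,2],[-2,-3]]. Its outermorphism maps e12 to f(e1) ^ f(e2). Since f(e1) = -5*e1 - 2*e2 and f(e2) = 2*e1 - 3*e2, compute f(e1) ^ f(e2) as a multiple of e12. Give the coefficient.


The outermorphism of a linear map f sends e1^e2 to f(e1)^f(e2).
f(e1) = -5*e1 - 2*e2
f(e2) = 2*e1 - 3*e2
f(e1) ^ f(e2) = (-5*e1 - 2*e2) ^ (2*e1 - 3*e2)
= (-5)*(-3)*e12 + (-2)*2*e21
= (15 - (-4))*e12
= 19*e12
Coefficient = 19


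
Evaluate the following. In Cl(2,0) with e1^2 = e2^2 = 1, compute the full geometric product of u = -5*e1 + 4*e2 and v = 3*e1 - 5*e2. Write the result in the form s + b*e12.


Expand: (-5*e1 + 4*e2)(3*e1 - 5*e2)
= (-5)*3*e1e1 + (-5)*(-5)*e1e2 + 4*3*e2e1 + 4*(-5)*e2e2
Using e1^2 = e2^2 = 1, e2e1 = -e1e2:
Scalar part s = (-5)*3 + 4*(-5) = -15 + (-20) = -35
Bivector part b = (-5)*(-5) - 4*3 = 25 - 12 = 13
uv = -35 + 13*e12


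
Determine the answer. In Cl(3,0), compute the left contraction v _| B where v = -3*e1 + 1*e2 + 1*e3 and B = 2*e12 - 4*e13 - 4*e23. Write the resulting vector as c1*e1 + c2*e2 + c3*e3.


Left contraction v _| B = <vB>_1 (grade-1 part of the geometric product vB).
Using e1_|e12 = e2, e2_|e12 = -e1, e1_|e13 = e3, e3_|e13 = -e1, e2_|e23 = e3, e3_|e23 = -e2:
e1 coeff: -v2*b12 - v3*b13 = -(1)*(2) - (1)*(-4) = 2
e2 coeff: v1*b12 - v3*b23 = (-3)*(2) - (1)*(-4) = -2
e3 coeff: v1*b13 + v2*b23 = (-3)*(-4) + (1)*(-4) = 8
v _| B = 2*e1 - 2*e2 + 8*e3


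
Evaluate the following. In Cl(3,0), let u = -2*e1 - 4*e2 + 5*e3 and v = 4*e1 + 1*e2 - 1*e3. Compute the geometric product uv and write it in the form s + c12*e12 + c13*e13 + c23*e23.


In Cl(3,0): e_i^2 = 1, e_ie_j = -e_je_i for i != j.
Scalar part = u . v = (-2)*4 + (-4)*1 + 5*(-1)
= -8 + (-4) + (-5) = -17
e12 coeff = (-2)*1 - (-4)*4 = -2 - (-16) = 14
e13 coeff = (-2)*(-1) - 5*4 = 2 - 20 = -18
e23 coeff = (-4)*(-1) - 5*1 = 4 - 5 = -1
uv = -17 + 14*e12 - 18*e13 - 1*e23


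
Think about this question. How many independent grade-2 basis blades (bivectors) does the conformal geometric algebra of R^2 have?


The conformal model of R^2 uses Cl(3,1) with m = 2 + 2 = 4 generators.
Number of grade-2 blades = C(m, 2) = C(4, 2)
= 4*3/2 = 6


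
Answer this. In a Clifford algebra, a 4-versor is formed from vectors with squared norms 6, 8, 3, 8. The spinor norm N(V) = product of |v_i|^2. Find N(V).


Spinor norm N(V) = |v1|^2 * |v2|^2 * ... * |v4|^2
= 6 * 8 * 3 * 8
Running product: 6, 48, 144, 1152
N(V) = 1152


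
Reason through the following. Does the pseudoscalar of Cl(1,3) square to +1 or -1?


The pseudoscalar I = e1...e_n (product of all n generators) of Cl(p,q) satisfies I^2 = (-1)^(q + n(n-1)/2).
p = 1, q = 3, n = p + q = 4
n(n-1)/2 = 4 * 3 / 2 = 6
Exponent = q + n(n-1)/2 = 3 + 6 = 9
I^2 = (-1)^9 = -1


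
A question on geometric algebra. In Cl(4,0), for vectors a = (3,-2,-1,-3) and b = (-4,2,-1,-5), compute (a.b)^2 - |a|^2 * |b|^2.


a . b = 3*(-4) + (-2)*2 + (-1)*(-1) + (-3)*(-5)
= -12 + (-4) + 1 + 15 = 0
|a|^2 = 3^2 + (-2)^2 + (-1)^2 + (-3)^2 = 23
|b|^2 = (-4)^2 + 2^2 + (-1)^2 + (-5)^2 = 46
(a.b)^2 = 0^2 = 0
|a|^2 * |b|^2 = 23 * 46 = 1058
Result = 0 - 1058 = -1058


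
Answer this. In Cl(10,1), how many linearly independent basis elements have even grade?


Even subalgebra dimension = 2^(n-1)
n = 10 + 1 = 11
2^(11 - 1) = 2^10 = 1024
Verification: sum of C(11,k) for even k = 1 + 55 + 330 + 462 + 165 + 11 = 1024
Result = 1024


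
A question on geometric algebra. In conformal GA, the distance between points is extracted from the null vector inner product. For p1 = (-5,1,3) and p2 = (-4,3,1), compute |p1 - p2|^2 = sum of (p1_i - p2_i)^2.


p1 - p2 = (-1, -2, 2)
|p1 - p2|^2 = (-1)^2 + (-2)^2 + 2^2
= 1 + 4 + 4
= 9


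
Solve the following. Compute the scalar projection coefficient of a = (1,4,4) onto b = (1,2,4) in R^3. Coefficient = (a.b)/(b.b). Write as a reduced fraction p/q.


Projection coefficient = (a . b) / (b . b)
a . b = 1*1 + 4*2 + 4*4
= 1 + 8 + 16 = 25
b . b = 1^2 + 2^2 + 4^2
= 1 + 4 + 16 = 21
Coefficient = 25/21
In lowest terms: 25/21


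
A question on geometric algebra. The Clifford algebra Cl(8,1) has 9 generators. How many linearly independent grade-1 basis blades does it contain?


Number of grade-k basis blades in Cl(p,q) with n = p + q is C(n, k).
n = 8 + 1 = 9
C(9, 1) = 9! / (1! * 8!)
= 362880 / (1 * 40320)
= 9


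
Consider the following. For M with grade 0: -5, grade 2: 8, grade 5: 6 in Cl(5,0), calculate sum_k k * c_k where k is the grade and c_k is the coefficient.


Grade-weighted sum = sum of grade_k * coefficient_k
0*(-5) = 0
2*8 = 16
5*6 = 30
Total = 0 + 16 + 30 = 46


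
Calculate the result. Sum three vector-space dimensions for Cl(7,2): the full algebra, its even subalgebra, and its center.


n = 7 + 2 = 9
Total dim = 2^9 = 512
Even subalgebra dim = 2^8 = 256
n is odd, so center dim = 2
Sum = 512 + 256 + 2 = 770


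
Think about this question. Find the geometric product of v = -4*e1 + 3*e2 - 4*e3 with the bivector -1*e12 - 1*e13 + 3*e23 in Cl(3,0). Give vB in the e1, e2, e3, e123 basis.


vB has grade-1 (vector) and grade-3 (trivector) parts: vB = (v _| B) + (v ^ B).
Vector part <vB>_1:
  e1: -v2*b12 - v3*b13 = -(3)*(-1) - (-4)*(-1) = -1
  e2: v1*b12 - v3*b23 = (-4)*(-1) - (-4)*(3) = 16
  e3: v1*b13 + v2*b23 = (-4)*(-1) + (3)*(3) = 13
Trivector part <vB>_3:
  e123: v1*b23 - v2*b13 + v3*b12 = (-4)*(3) - (3)*(-1) + (-4)*(-1) = -5
vB = -1*e1 + 16*e2 + 13*e3 - 5*e123


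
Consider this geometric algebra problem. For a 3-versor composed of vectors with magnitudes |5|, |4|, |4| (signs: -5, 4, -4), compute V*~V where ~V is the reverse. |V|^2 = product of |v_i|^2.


Each vector v_i has |v_i|^2 = s_i^2
Squared scales: (-5)^2 = 25, 4^2 = 16, (-4)^2 = 16
|V|^2 = 25 * 16 * 16
= 6400


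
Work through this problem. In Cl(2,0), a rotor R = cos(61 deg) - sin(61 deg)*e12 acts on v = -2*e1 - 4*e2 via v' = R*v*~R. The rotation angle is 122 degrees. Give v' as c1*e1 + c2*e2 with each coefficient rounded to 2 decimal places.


Rotor R = cos(61deg) - sin(61deg)*e12
Rotation angle theta = 2 * 61 = 122 degrees
v' = R*v*~R rotates v by theta.
cos(122deg) = -0.5299, sin(122deg) = 0.8480
v'_1 = -2*cos(122deg) - (-4)*sin(122deg)
= -2*(-0.5299) - (-4)*0.8480
= 4.45
v'_2 = -2*sin(122deg) + (-4)*cos(122deg)
= -2*0.8480 + (-4)*(-0.5299)
= 0.42
v' = 4.45*e1 + 0.42*e2


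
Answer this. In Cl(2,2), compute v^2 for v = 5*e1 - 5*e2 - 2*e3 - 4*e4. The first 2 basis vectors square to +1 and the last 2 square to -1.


v^2 = sum of c_i^2 * e_i^2
Positive signature terms (e_i^2 = +1): 5^2 + (-5)^2 = 50
Negative signature terms (e_j^2 = -1): (-2)^2 + (-4)^2 = 20
v^2 = 50 - 20 = 30


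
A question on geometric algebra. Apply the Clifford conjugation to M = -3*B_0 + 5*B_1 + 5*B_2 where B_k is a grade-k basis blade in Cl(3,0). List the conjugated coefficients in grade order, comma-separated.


Clifford conjugate sign for grade k: (-1)^(k(k+1)/2)
Grade 0: (-1)^(0*1/2) = (-1)^0 = 1, coeff -3 -> -3
Grade 1: (-1)^(1*2/2) = (-1)^1 = -1, coeff 5 -> -5
Grade 2: (-1)^(2*3/2) = (-1)^3 = -1, coeff 5 -> -5
Conjugated coefficients: -3, -5, -5


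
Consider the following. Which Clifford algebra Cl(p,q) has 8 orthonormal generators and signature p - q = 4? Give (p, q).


We need p + q = 8 and p - q = 4.
Adding: 2p = 8 + 4 = 12, so p = 6.
Then q = 8 - 6 = 2.
(p, q) = (6, 2)


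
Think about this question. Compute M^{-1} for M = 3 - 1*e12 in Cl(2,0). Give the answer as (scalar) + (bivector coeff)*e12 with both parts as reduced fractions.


M = 3 - 1*e12, where e12^2 = -1.
Since M commutes with its reverse ~M = a - b*e12, M * ~M = a^2 - b^2*e12^2 = a^2 + b^2.
So M^{-1} = ~M / (a^2 + b^2) = (a - b*e12)/(a^2 + b^2).
a^2 + b^2 = 9 + 1 = 10
Scalar part = 3/10 = 3/10
Bivector coeff = 1/10 = 1/10
M^{-1} = 3/10 + 1/10*e12


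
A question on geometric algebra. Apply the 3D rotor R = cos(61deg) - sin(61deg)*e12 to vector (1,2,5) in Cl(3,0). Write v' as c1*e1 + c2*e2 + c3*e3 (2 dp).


Rotor R = cos(61deg) - sin(61deg)*e12
Rotation angle theta = 2 * 61 = 122 degrees in the e12 plane (e1 -> e2).
The component perpendicular to the plane (e3) is invariant: v'_3 = v3 = 5.00
cos(122deg) = -0.5299, sin(122deg) = 0.8480
v'_1 = v1*cos(theta) - v2*sin(theta) = 1*(-0.5299) - 2*0.8480 = -2.23
v'_2 = v1*sin(theta) + v2*cos(theta) = 1*0.8480 + 2*(-0.5299) = -0.21
v' = -2.23*e1 - 0.21*e2 + 5.00*e3


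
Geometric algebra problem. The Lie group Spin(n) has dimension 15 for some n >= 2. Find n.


dim Spin(n) = dim so(n) = n(n-1)/2.
Solve n(n-1)/2 = 15, i.e. n^2 - n - 30 = 0.
Discriminant = 1 + 8*15 = 121
n = (1 + sqrt(121))/2 = (1 + 11)/2 = 6


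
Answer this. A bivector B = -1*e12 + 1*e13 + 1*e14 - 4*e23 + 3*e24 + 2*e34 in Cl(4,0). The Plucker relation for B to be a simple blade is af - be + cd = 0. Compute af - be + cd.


Plucker relation: af - be + cd
a*f = (-1)*2 = -2
b*e = 1*3 = 3
c*d = 1*(-4) = -4
af - be + cd = -2 - 3 + (-4)
= -9


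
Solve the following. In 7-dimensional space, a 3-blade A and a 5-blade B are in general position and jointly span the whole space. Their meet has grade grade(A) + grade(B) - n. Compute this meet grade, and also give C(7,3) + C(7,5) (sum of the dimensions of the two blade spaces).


Meet grade = grade(A) + grade(B) - n
= 3 + 5 - 7 = 1
C(7,3) = 35
C(7,5) = 21
dim_A + dim_B = 35 + 21 = 56


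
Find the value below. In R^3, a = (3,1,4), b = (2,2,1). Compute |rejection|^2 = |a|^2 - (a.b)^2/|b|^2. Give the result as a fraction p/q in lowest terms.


|a|^2 = 3^2 + 1^2 + 4^2 = 26
|b|^2 = 2^2 + 2^2 + 1^2 = 9
a . b = 3*2 + 1*2 + 4*1 = 12
(a.b)^2 = 12^2 = 144
|rej|^2 = 26 - 144/9
= (234 - 144)/9
= 90/9
In lowest terms: 10/1


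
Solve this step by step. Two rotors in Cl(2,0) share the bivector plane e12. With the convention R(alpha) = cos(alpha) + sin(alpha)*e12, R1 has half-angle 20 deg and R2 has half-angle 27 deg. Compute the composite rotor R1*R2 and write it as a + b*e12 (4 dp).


Same-plane rotors commute and their half-angles add:
R1*R2 = cos(a1 + a2) + sin(a1 + a2)*e12.
a1 + a2 = 20 + 27 = 47 deg
cos(47 deg) = 0.6820
sin(47 deg) = 0.7314
R1*R2 = 0.6820 + 0.7314*e12


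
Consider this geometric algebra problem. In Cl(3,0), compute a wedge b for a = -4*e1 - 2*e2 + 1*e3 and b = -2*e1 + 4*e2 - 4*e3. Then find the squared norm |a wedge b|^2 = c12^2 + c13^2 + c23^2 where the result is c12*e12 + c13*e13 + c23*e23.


a wedge b = (a1*b2 - a2*b1)*e12 + (a1*b3 - a3*b1)*e13 + (a2*b3 - a3*b2)*e23
e12 coeff: (-4)*4 - (-2)*(-2) = -16 - 4 = -20
e13 coeff: (-4)*(-4) - 1*(-2) = 16 - (-2) = 18
e23 coeff: (-2)*(-4) - 1*4 = 8 - 4 = 4
|a wedge b|^2 = (-20)^2 + 18^2 + 4^2
= 400 + 324 + 16
= 740


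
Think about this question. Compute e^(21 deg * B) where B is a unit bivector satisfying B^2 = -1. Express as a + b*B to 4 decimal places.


For a unit bivector B with B^2 = -1, the exponential series gives
e^(theta*B) = cos(theta) + sin(theta)*B (the GA analogue of Euler's formula).
theta = 21 degrees = 0.366519 rad
cos(21 deg) = 0.9336
sin(21 deg) = 0.3584
exp(theta*B) = 0.9336 + 0.3584*B


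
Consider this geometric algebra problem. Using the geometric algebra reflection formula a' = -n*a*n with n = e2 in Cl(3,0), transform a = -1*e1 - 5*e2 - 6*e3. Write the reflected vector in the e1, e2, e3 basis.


Reflection formula: a' = -n*a*n, with n = e2 (unit vector, n^2 = 1).
For reflection through hyperplane perp to e2:
The component along e2 flips sign, others stay.
a = (-1, -5, -6)
a' = (-1, 5, -6)
a' = -1*e1 + 5*e2 - 6*e3


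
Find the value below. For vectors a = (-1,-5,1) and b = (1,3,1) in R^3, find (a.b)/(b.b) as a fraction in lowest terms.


Projection coefficient = (a . b) / (b . b)
a . b = (-1)*1 + (-5)*3 + 1*1
= -1 + (-15) + 1 = -15
b . b = 1^2 + 3^2 + 1^2
= 1 + 9 + 1 = 11
Coefficient = -15/11
In lowest terms: -15/11


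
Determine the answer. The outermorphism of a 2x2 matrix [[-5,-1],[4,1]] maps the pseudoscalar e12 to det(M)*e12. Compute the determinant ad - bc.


The outermorphism of a linear map f sends e1^e2 to f(e1)^f(e2).
f(e1) = -5*e1 + 4*e2
f(e2) = -1*e1 + 1*e2
f(e1) ^ f(e2) = (-5*e1 + 4*e2) ^ (-1*e1 + 1*e2)
= (-5)*1*e12 + 4*(-1)*e21
= (-5 - (-4))*e12
= -1*e12
Coefficient = -1


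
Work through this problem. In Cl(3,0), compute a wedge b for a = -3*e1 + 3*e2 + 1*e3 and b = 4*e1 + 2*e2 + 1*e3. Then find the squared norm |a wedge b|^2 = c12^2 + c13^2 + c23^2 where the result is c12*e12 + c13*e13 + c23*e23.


a wedge b = (a1*b2 - a2*b1)*e12 + (a1*b3 - a3*b1)*e13 + (a2*b3 - a3*b2)*e23
e12 coeff: (-3)*2 - 3*4 = -6 - 12 = -18
e13 coeff: (-3)*1 - 1*4 = -3 - 4 = -7
e23 coeff: 3*1 - 1*2 = 3 - 2 = 1
|a wedge b|^2 = (-18)^2 + (-7)^2 + 1^2
= 324 + 49 + 1
= 374


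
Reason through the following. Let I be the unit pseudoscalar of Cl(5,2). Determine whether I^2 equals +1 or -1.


The pseudoscalar I = e1...e_n (product of all n generators) of Cl(p,q) satisfies I^2 = (-1)^(q + n(n-1)/2).
p = 5, q = 2, n = p + q = 7
n(n-1)/2 = 7 * 6 / 2 = 21
Exponent = q + n(n-1)/2 = 2 + 21 = 23
I^2 = (-1)^23 = -1


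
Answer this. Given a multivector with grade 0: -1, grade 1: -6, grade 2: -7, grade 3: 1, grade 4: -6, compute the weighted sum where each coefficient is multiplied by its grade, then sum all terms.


Grade-weighted sum = sum of grade_k * coefficient_k
0*(-1) = 0
1*(-6) = -6
2*(-7) = -14
3*1 = 3
4*(-6) = -24
Total = 0 + (-6) + (-14) + 3 + (-24) = -41


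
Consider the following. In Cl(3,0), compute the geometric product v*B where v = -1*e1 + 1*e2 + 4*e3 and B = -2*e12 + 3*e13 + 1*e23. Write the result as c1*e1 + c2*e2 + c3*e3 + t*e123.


vB has grade-1 (vector) and grade-3 (trivector) parts: vB = (v _| B) + (v ^ B).
Vector part <vB>_1:
  e1: -v2*b12 - v3*b13 = -(1)*(-2) - (4)*(3) = -10
  e2: v1*b12 - v3*b23 = (-1)*(-2) - (4)*(1) = -2
  e3: v1*b13 + v2*b23 = (-1)*(3) + (1)*(1) = -2
Trivector part <vB>_3:
  e123: v1*b23 - v2*b13 + v3*b12 = (-1)*(1) - (1)*(3) + (4)*(-2) = -12
vB = -10*e1 - 2*e2 - 2*e3 - 12*e123


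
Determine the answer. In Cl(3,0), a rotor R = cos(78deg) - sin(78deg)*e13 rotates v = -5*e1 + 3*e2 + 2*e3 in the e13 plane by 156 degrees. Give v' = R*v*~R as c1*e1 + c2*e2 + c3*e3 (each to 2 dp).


Rotor R = cos(78deg) - sin(78deg)*e13
Rotation angle theta = 2 * 78 = 156 degrees in the e13 plane (e1 -> e3).
The component perpendicular to the plane (e2) is invariant: v'_2 = v2 = 3.00
cos(156deg) = -0.9135, sin(156deg) = 0.4067
v'_1 = v1*cos(theta) - v3*sin(theta) = -5*(-0.9135) - 2*0.4067 = 3.75
v'_3 = v1*sin(theta) + v3*cos(theta) = -5*0.4067 + 2*(-0.9135) = -3.86
v' = 3.75*e1 + 3.00*e2 - 3.86*e3


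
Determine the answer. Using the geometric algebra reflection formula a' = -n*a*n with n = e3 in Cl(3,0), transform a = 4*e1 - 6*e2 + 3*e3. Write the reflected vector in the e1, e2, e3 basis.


Reflection formula: a' = -n*a*n, with n = e3 (unit vector, n^2 = 1).
For reflection through hyperplane perp to e3:
The component along e3 flips sign, others stay.
a = (4, -6, 3)
a' = (4, -6, -3)
a' = 4*e1 - 6*e2 - 3*e3


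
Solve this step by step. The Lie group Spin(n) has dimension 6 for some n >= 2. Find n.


dim Spin(n) = dim so(n) = n(n-1)/2.
Solve n(n-1)/2 = 6, i.e. n^2 - n - 12 = 0.
Discriminant = 1 + 8*6 = 49
n = (1 + sqrt(49))/2 = (1 + 7)/2 = 4


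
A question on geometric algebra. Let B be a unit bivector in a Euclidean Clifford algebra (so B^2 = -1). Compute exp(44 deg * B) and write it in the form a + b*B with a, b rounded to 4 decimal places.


For a unit bivector B with B^2 = -1, the exponential series gives
e^(theta*B) = cos(theta) + sin(theta)*B (the GA analogue of Euler's formula).
theta = 44 degrees = 0.767945 rad
cos(44 deg) = 0.7193
sin(44 deg) = 0.6947
exp(theta*B) = 0.7193 + 0.6947*B


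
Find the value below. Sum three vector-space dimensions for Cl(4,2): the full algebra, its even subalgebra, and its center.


n = 4 + 2 = 6
Total dim = 2^6 = 64
Even subalgebra dim = 2^5 = 32
n is even, so center dim = 1
Sum = 64 + 32 + 1 = 97


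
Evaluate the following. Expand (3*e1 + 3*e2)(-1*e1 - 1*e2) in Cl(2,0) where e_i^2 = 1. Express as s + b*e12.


Expand: (3*e1 + 3*e2)(-1*e1 - 1*e2)
= 3*(-1)*e1e1 + 3*(-1)*e1e2 + 3*(-1)*e2e1 + 3*(-1)*e2e2
Using e1^2 = e2^2 = 1, e2e1 = -e1e2:
Scalar part s = 3*(-1) + 3*(-1) = -3 + (-3) = -6
Bivector part b = 3*(-1) - 3*(-1) = -3 - (-3) = 0
uv = -6 + 0*e12


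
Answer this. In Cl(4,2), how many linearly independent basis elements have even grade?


Even subalgebra dimension = 2^(n-1)
n = 4 + 2 = 6
2^(6 - 1) = 2^5 = 32
Verification: sum of C(6,k) for even k = 1 + 15 + 15 + 1 = 32
Result = 32


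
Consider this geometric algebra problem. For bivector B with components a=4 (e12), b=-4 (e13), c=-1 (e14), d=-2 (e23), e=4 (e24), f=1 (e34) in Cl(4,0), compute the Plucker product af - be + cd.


Plucker relation: af - be + cd
a*f = 4*1 = 4
b*e = (-4)*4 = -16
c*d = (-1)*(-2) = 2
af - be + cd = 4 - (-16) + 2
= 22


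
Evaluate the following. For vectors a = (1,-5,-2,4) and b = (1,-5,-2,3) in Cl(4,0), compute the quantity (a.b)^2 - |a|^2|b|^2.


a . b = 1*1 + (-5)*(-5) + (-2)*(-2) + 4*3
= 1 + 25 + 4 + 12 = 42
|a|^2 = 1^2 + (-5)^2 + (-2)^2 + 4^2 = 46
|b|^2 = 1^2 + (-5)^2 + (-2)^2 + 3^2 = 39
(a.b)^2 = 42^2 = 1764
|a|^2 * |b|^2 = 46 * 39 = 1794
Result = 1764 - 1794 = -30


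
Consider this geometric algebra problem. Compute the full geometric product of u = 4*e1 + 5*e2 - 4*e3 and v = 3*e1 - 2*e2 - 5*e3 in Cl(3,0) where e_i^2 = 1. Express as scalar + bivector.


In Cl(3,0): e_i^2 = 1, e_ie_j = -e_je_i for i != j.
Scalar part = u . v = 4*3 + 5*(-2) + (-4)*(-5)
= 12 + (-10) + 20 = 22
e12 coeff = 4*(-2) - 5*3 = -8 - 15 = -23
e13 coeff = 4*(-5) - (-4)*3 = -20 - (-12) = -8
e23 coeff = 5*(-5) - (-4)*(-2) = -25 - 8 = -33
uv = 22 - 23*e12 - 8*e13 - 33*e23


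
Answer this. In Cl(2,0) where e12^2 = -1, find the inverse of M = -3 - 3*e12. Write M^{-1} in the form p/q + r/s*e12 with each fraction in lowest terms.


M = -3 - 3*e12, where e12^2 = -1.
Since M commutes with its reverse ~M = a - b*e12, M * ~M = a^2 - b^2*e12^2 = a^2 + b^2.
So M^{-1} = ~M / (a^2 + b^2) = (a - b*e12)/(a^2 + b^2).
a^2 + b^2 = 9 + 9 = 18
Scalar part = -3/18 = -1/6
Bivector coeff = 3/18 = 1/6
M^{-1} = -1/6 + 1/6*e12


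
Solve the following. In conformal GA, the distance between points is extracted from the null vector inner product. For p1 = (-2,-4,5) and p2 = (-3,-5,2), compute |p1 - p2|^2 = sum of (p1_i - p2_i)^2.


p1 - p2 = (1, 1, 3)
|p1 - p2|^2 = 1^2 + 1^2 + 3^2
= 1 + 1 + 9
= 11


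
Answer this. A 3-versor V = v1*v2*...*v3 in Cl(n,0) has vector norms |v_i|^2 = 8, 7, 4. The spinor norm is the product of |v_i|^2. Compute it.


Spinor norm N(V) = |v1|^2 * |v2|^2 * ... * |v3|^2
= 8 * 7 * 4
Running product: 8, 56, 224
N(V) = 224


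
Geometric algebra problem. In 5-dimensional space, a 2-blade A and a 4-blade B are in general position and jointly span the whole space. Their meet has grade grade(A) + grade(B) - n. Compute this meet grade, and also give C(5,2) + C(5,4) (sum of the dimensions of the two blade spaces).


Meet grade = grade(A) + grade(B) - n
= 2 + 4 - 5 = 1
C(5,2) = 10
C(5,4) = 5
dim_A + dim_B = 10 + 5 = 15


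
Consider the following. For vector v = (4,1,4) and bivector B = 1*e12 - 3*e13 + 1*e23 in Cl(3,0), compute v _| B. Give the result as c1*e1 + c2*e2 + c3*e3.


Left contraction v _| B = <vB>_1 (grade-1 part of the geometric product vB).
Using e1_|e12 = e2, e2_|e12 = -e1, e1_|e13 = e3, e3_|e13 = -e1, e2_|e23 = e3, e3_|e23 = -e2:
e1 coeff: -v2*b12 - v3*b13 = -(1)*(1) - (4)*(-3) = 11
e2 coeff: v1*b12 - v3*b23 = (4)*(1) - (4)*(1) = 0
e3 coeff: v1*b13 + v2*b23 = (4)*(-3) + (1)*(1) = -11
v _| B = 11*e1 + 0*e2 - 11*e3


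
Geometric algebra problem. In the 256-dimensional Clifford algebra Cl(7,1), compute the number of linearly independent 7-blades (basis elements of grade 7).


Number of grade-k basis blades in Cl(p,q) with n = p + q is C(n, k).
n = 7 + 1 = 8
C(8, 7) = 8! / (7! * 1!)
= 40320 / (5040 * 1)
= 8


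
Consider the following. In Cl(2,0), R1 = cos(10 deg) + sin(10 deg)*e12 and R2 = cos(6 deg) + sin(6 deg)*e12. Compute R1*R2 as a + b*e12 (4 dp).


Same-plane rotors commute and their half-angles add:
R1*R2 = cos(a1 + a2) + sin(a1 + a2)*e12.
a1 + a2 = 10 + 6 = 16 deg
cos(16 deg) = 0.9613
sin(16 deg) = 0.2756
R1*R2 = 0.9613 + 0.2756*e12


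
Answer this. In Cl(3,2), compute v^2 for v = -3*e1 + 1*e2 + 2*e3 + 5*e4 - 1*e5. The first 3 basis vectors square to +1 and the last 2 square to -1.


v^2 = sum of c_i^2 * e_i^2
Positive signature terms (e_i^2 = +1): (-3)^2 + 1^2 + 2^2 = 14
Negative signature terms (e_j^2 = -1): 5^2 + (-1)^2 = 26
v^2 = 14 - 26 = -12


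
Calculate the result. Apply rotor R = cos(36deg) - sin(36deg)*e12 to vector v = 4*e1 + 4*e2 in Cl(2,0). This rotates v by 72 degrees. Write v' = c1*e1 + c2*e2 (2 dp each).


Rotor R = cos(36deg) - sin(36deg)*e12
Rotation angle theta = 2 * 36 = 72 degrees
v' = R*v*~R rotates v by theta.
cos(72deg) = 0.3090, sin(72deg) = 0.9511
v'_1 = 4*cos(72deg) - 4*sin(72deg)
= 4*0.3090 - 4*0.9511
= -2.57
v'_2 = 4*sin(72deg) + 4*cos(72deg)
= 4*0.9511 + 4*0.3090
= 5.04
v' = -2.57*e1 + 5.04*e2


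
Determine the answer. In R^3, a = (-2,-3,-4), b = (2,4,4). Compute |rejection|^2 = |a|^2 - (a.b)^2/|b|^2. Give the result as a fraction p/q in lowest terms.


|a|^2 = (-2)^2 + (-3)^2 + (-4)^2 = 29
|b|^2 = 2^2 + 4^2 + 4^2 = 36
a . b = (-2)*2 + (-3)*4 + (-4)*4 = -32
(a.b)^2 = (-32)^2 = 1024
|rej|^2 = 29 - 1024/36
= (1044 - 1024)/36
= 20/36
In lowest terms: 5/9


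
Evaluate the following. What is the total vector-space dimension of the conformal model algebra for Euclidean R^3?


The conformal model of R^3 uses Cl(4,1): the 3 Euclidean generators plus two extra orthogonal generators e+ (e+^2 = +1) and e- (e-^2 = -1), from which the null vectors e0, einf are built.
Number of generators m = 3 + 2 = 5.
dim Cl(p,q) = 2^m = 2^5 = 32


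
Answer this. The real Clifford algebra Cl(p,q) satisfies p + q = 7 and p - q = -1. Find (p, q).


We need p + q = 7 and p - q = -1.
Adding: 2p = 7 + (-1) = 6, so p = 3.
Then q = 7 - 3 = 4.
(p, q) = (3, 4)


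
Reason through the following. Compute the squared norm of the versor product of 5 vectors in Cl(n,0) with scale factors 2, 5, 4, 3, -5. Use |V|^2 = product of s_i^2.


Each vector v_i has |v_i|^2 = s_i^2
Squared scales: 2^2 = 4, 5^2 = 25, 4^2 = 16, 3^2 = 9, (-5)^2 = 25
|V|^2 = 4 * 25 * 16 * 9 * 25
= 360000


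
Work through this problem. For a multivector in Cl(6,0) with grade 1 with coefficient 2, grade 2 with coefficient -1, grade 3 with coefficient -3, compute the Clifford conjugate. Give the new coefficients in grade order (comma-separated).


Clifford conjugate sign for grade k: (-1)^(k(k+1)/2)
Grade 1: (-1)^(1*2/2) = (-1)^1 = -1, coeff 2 -> -2
Grade 2: (-1)^(2*3/2) = (-1)^3 = -1, coeff -1 -> 1
Grade 3: (-1)^(3*4/2) = (-1)^6 = 1, coeff -3 -> -3
Conjugated coefficients: -2, 1, -3


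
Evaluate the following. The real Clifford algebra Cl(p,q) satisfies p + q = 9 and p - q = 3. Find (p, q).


We need p + q = 9 and p - q = 3.
Adding: 2p = 9 + 3 = 12, so p = 6.
Then q = 9 - 6 = 3.
(p, q) = (6, 3)


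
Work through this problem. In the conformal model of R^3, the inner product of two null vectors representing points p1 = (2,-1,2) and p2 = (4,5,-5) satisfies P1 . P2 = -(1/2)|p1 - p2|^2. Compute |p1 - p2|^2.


p1 - p2 = (-2, -6, 7)
|p1 - p2|^2 = (-2)^2 + (-6)^2 + 7^2
= 4 + 36 + 49
= 89


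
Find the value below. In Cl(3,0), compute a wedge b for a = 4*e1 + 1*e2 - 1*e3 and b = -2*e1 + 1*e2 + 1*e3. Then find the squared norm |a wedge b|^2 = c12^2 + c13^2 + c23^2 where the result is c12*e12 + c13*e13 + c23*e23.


a wedge b = (a1*b2 - a2*b1)*e12 + (a1*b3 - a3*b1)*e13 + (a2*b3 - a3*b2)*e23
e12 coeff: 4*1 - 1*(-2) = 4 - (-2) = 6
e13 coeff: 4*1 - (-1)*(-2) = 4 - 2 = 2
e23 coeff: 1*1 - (-1)*1 = 1 - (-1) = 2
|a wedge b|^2 = 6^2 + 2^2 + 2^2
= 36 + 4 + 4
= 44


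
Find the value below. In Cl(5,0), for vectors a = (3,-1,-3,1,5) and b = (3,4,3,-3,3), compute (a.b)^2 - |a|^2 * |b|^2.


a . b = 3*3 + (-1)*4 + (-3)*3 + 1*(-3) + 5*3
= 9 + (-4) + (-9) + (-3) + 15 = 8
|a|^2 = 3^2 + (-1)^2 + (-3)^2 + 1^2 + 5^2 = 45
|b|^2 = 3^2 + 4^2 + 3^2 + (-3)^2 + 3^2 = 52
(a.b)^2 = 8^2 = 64
|a|^2 * |b|^2 = 45 * 52 = 2340
Result = 64 - 2340 = -2276


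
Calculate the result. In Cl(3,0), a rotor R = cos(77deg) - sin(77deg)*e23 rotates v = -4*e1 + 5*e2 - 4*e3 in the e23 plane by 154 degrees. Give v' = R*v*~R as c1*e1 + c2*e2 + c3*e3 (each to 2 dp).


Rotor R = cos(77deg) - sin(77deg)*e23
Rotation angle theta = 2 * 77 = 154 degrees in the e23 plane (e2 -> e3).
The component perpendicular to the plane (e1) is invariant: v'_1 = v1 = -4.00
cos(154deg) = -0.8988, sin(154deg) = 0.4384
v'_2 = v2*cos(theta) - v3*sin(theta) = 5*(-0.8988) - (-4)*0.4384 = -2.74
v'_3 = v2*sin(theta) + v3*cos(theta) = 5*0.4384 + (-4)*(-0.8988) = 5.79
v' = -4.00*e1 - 2.74*e2 + 5.79*e3


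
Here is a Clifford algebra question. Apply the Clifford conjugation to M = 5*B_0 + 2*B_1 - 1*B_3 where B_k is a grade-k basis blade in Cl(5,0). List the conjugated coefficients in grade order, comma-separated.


Clifford conjugate sign for grade k: (-1)^(k(k+1)/2)
Grade 0: (-1)^(0*1/2) = (-1)^0 = 1, coeff 5 -> 5
Grade 1: (-1)^(1*2/2) = (-1)^1 = -1, coeff 2 -> -2
Grade 3: (-1)^(3*4/2) = (-1)^6 = 1, coeff -1 -> -1
Conjugated coefficients: 5, -2, -1


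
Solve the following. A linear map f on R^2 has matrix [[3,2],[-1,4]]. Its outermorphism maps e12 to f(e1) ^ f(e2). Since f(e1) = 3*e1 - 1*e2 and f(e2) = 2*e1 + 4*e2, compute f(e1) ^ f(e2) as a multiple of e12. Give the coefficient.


The outermorphism of a linear map f sends e1^e2 to f(e1)^f(e2).
f(e1) = 3*e1 - 1*e2
f(e2) = 2*e1 + 4*e2
f(e1) ^ f(e2) = (3*e1 - 1*e2) ^ (2*e1 + 4*e2)
= 3*4*e12 + (-1)*2*e21
= (12 - (-2))*e12
= 14*e12
Coefficient = 14


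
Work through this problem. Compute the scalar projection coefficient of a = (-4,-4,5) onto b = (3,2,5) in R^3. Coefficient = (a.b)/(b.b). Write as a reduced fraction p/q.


Projection coefficient = (a . b) / (b . b)
a . b = (-4)*3 + (-4)*2 + 5*5
= -12 + (-8) + 25 = 5
b . b = 3^2 + 2^2 + 5^2
= 9 + 4 + 25 = 38
Coefficient = 5/38
In lowest terms: 5/38


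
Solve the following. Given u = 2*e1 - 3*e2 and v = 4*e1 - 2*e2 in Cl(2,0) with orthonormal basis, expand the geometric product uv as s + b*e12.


Expand: (2*e1 - 3*e2)(4*e1 - 2*e2)
= 2*4*e1e1 + 2*(-2)*e1e2 + (-3)*4*e2e1 + (-3)*(-2)*e2e2
Using e1^2 = e2^2 = 1, e2e1 = -e1e2:
Scalar part s = 2*4 + (-3)*(-2) = 8 + 6 = 14
Bivector part b = 2*(-2) - (-3)*4 = -4 - (-12) = 8
uv = 14 + 8*e12


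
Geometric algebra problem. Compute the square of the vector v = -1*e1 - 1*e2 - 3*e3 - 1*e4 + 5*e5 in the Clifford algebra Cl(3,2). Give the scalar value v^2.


v^2 = sum of c_i^2 * e_i^2
Positive signature terms (e_i^2 = +1): (-1)^2 + (-1)^2 + (-3)^2 = 11
Negative signature terms (e_j^2 = -1): (-1)^2 + 5^2 = 26
v^2 = 11 - 26 = -15


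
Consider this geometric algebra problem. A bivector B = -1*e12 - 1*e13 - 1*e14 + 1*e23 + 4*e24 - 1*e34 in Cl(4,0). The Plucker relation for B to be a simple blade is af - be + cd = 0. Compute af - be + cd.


Plucker relation: af - be + cd
a*f = (-1)*(-1) = 1
b*e = (-1)*4 = -4
c*d = (-1)*1 = -1
af - be + cd = 1 - (-4) + (-1)
= 4


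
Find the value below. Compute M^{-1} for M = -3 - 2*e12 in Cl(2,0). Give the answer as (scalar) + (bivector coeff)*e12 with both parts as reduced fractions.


M = -3 - 2*e12, where e12^2 = -1.
Since M commutes with its reverse ~M = a - b*e12, M * ~M = a^2 - b^2*e12^2 = a^2 + b^2.
So M^{-1} = ~M / (a^2 + b^2) = (a - b*e12)/(a^2 + b^2).
a^2 + b^2 = 9 + 4 = 13
Scalar part = -3/13 = -3/13
Bivector coeff = 2/13 = 2/13
M^{-1} = -3/13 + 2/13*e12


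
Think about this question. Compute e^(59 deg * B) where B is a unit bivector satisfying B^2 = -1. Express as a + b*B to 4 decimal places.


For a unit bivector B with B^2 = -1, the exponential series gives
e^(theta*B) = cos(theta) + sin(theta)*B (the GA analogue of Euler's formula).
theta = 59 degrees = 1.029744 rad
cos(59 deg) = 0.5150
sin(59 deg) = 0.8572
exp(theta*B) = 0.5150 + 0.8572*B


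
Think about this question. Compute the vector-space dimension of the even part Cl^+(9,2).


Even subalgebra dimension = 2^(n-1)
n = 9 + 2 = 11
2^(11 - 1) = 2^10 = 1024
Verification: sum of C(11,k) for even k = 1 + 55 + 330 + 462 + 165 + 11 = 1024
Result = 1024


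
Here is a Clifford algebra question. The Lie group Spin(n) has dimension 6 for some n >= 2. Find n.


dim Spin(n) = dim so(n) = n(n-1)/2.
Solve n(n-1)/2 = 6, i.e. n^2 - n - 12 = 0.
Discriminant = 1 + 8*6 = 49
n = (1 + sqrt(49))/2 = (1 + 7)/2 = 4


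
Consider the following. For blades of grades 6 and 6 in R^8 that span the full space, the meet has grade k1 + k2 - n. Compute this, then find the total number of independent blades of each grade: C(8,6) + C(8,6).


Meet grade = grade(A) + grade(B) - n
= 6 + 6 - 8 = 4
C(8,6) = 28
C(8,6) = 28
dim_A + dim_B = 28 + 28 = 56


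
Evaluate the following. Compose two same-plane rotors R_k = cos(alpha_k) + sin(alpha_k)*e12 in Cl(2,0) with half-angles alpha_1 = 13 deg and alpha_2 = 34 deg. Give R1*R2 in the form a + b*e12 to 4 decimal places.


Same-plane rotors commute and their half-angles add:
R1*R2 = cos(a1 + a2) + sin(a1 + a2)*e12.
a1 + a2 = 13 + 34 = 47 deg
cos(47 deg) = 0.6820
sin(47 deg) = 0.7314
R1*R2 = 0.6820 + 0.7314*e12


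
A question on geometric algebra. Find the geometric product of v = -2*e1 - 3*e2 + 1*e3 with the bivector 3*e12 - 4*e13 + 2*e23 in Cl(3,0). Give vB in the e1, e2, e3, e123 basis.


vB has grade-1 (vector) and grade-3 (trivector) parts: vB = (v _| B) + (v ^ B).
Vector part <vB>_1:
  e1: -v2*b12 - v3*b13 = -(-3)*(3) - (1)*(-4) = 13
  e2: v1*b12 - v3*b23 = (-2)*(3) - (1)*(2) = -8
  e3: v1*b13 + v2*b23 = (-2)*(-4) + (-3)*(2) = 2
Trivector part <vB>_3:
  e123: v1*b23 - v2*b13 + v3*b12 = (-2)*(2) - (-3)*(-4) + (1)*(3) = -13
vB = 13*e1 - 8*e2 + 2*e3 - 13*e123


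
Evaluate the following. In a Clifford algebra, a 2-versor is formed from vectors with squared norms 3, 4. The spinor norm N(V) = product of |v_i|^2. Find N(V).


Spinor norm N(V) = |v1|^2 * |v2|^2 * ... * |v2|^2
= 3 * 4
Running product: 3, 12
N(V) = 12


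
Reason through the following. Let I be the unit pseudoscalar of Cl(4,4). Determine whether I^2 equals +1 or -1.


The pseudoscalar I = e1...e_n (product of all n generators) of Cl(p,q) satisfies I^2 = (-1)^(q + n(n-1)/2).
p = 4, q = 4, n = p + q = 8
n(n-1)/2 = 8 * 7 / 2 = 28
Exponent = q + n(n-1)/2 = 4 + 28 = 32
I^2 = (-1)^32 = +1


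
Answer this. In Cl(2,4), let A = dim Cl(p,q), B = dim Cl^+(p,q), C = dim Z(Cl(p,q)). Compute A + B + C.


n = 2 + 4 = 6
Total dim = 2^6 = 64
Even subalgebra dim = 2^5 = 32
n is even, so center dim = 1
Sum = 64 + 32 + 1 = 97


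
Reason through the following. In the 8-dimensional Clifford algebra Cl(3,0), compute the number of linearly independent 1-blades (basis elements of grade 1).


Number of grade-k basis blades in Cl(p,q) with n = p + q is C(n, k).
n = 3 + 0 = 3
C(3, 1) = 3! / (1! * 2!)
= 6 / (1 * 2)
= 3


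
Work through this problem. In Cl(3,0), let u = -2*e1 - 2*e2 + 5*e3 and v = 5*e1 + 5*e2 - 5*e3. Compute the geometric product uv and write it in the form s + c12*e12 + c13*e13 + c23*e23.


In Cl(3,0): e_i^2 = 1, e_ie_j = -e_je_i for i != j.
Scalar part = u . v = (-2)*5 + (-2)*5 + 5*(-5)
= -10 + (-10) + (-25) = -45
e12 coeff = (-2)*5 - (-2)*5 = -10 - (-10) = 0
e13 coeff = (-2)*(-5) - 5*5 = 10 - 25 = -15
e23 coeff = (-2)*(-5) - 5*5 = 10 - 25 = -15
uv = -45 + 0*e12 - 15*e13 - 15*e23


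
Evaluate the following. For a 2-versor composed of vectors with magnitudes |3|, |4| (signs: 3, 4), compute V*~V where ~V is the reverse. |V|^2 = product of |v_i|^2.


Each vector v_i has |v_i|^2 = s_i^2
Squared scales: 3^2 = 9, 4^2 = 16
|V|^2 = 9 * 16
= 144


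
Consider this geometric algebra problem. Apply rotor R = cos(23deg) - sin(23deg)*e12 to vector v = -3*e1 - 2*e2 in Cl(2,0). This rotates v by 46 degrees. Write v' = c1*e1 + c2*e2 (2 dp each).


Rotor R = cos(23deg) - sin(23deg)*e12
Rotation angle theta = 2 * 23 = 46 degrees
v' = R*v*~R rotates v by theta.
cos(46deg) = 0.6947, sin(46deg) = 0.7193
v'_1 = -3*cos(46deg) - (-2)*sin(46deg)
= -3*0.6947 - (-2)*0.7193
= -0.65
v'_2 = -3*sin(46deg) + (-2)*cos(46deg)
= -3*0.7193 + (-2)*0.6947
= -3.55
v' = -0.65*e1 - 3.55*e2


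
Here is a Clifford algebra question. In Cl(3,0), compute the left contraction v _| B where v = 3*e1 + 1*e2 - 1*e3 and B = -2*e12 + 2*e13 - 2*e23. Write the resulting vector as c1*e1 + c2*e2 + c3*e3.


Left contraction v _| B = <vB>_1 (grade-1 part of the geometric product vB).
Using e1_|e12 = e2, e2_|e12 = -e1, e1_|e13 = e3, e3_|e13 = -e1, e2_|e23 = e3, e3_|e23 = -e2:
e1 coeff: -v2*b12 - v3*b13 = -(1)*(-2) - (-1)*(2) = 4
e2 coeff: v1*b12 - v3*b23 = (3)*(-2) - (-1)*(-2) = -8
e3 coeff: v1*b13 + v2*b23 = (3)*(2) + (1)*(-2) = 4
v _| B = 4*e1 - 8*e2 + 4*e3


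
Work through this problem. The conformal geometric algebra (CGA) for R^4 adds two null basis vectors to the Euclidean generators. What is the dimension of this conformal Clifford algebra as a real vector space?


The conformal model of R^4 uses Cl(5,1): the 4 Euclidean generators plus two extra orthogonal generators e+ (e+^2 = +1) and e- (e-^2 = -1), from which the null vectors e0, einf are built.
Number of generators m = 4 + 2 = 6.
dim Cl(p,q) = 2^m = 2^6 = 64


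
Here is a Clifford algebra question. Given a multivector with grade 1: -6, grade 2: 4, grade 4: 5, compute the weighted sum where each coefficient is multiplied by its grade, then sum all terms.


Grade-weighted sum = sum of grade_k * coefficient_k
1*(-6) = -6
2*4 = 8
4*5 = 20
Total = -6 + 8 + 20 = 22


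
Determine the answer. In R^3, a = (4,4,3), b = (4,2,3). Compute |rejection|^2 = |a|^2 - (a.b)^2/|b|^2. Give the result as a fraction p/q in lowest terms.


|a|^2 = 4^2 + 4^2 + 3^2 = 41
|b|^2 = 4^2 + 2^2 + 3^2 = 29
a . b = 4*4 + 4*2 + 3*3 = 33
(a.b)^2 = 33^2 = 1089
|rej|^2 = 41 - 1089/29
= (1189 - 1089)/29
= 100/29
In lowest terms: 100/29


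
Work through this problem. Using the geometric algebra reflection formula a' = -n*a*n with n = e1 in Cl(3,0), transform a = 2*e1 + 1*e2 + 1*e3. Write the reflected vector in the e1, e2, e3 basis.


Reflection formula: a' = -n*a*n, with n = e1 (unit vector, n^2 = 1).
For reflection through hyperplane perp to e1:
The component along e1 flips sign, others stay.
a = (2, 1, 1)
a' = (-2, 1, 1)
a' = -2*e1 + 1*e2 + 1*e3


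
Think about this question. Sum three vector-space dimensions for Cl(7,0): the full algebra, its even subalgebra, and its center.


n = 7 + 0 = 7
Total dim = 2^7 = 128
Even subalgebra dim = 2^6 = 64
n is odd, so center dim = 2
Sum = 128 + 64 + 2 = 194


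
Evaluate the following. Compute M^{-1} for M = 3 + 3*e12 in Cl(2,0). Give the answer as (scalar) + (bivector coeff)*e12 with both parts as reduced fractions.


M = 3 + 3*e12, where e12^2 = -1.
Since M commutes with its reverse ~M = a - b*e12, M * ~M = a^2 - b^2*e12^2 = a^2 + b^2.
So M^{-1} = ~M / (a^2 + b^2) = (a - b*e12)/(a^2 + b^2).
a^2 + b^2 = 9 + 9 = 18
Scalar part = 3/18 = 1/6
Bivector coeff = -3/18 = -1/6
M^{-1} = 1/6 - 1/6*e12


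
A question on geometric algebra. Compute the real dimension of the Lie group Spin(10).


Spin(n) double-covers SO(n); both have Lie algebra so(n) of dimension n(n-1)/2.
n = 10
n(n-1) = 10 * 9 = 90
dim Spin(10) = 90/2 = 45


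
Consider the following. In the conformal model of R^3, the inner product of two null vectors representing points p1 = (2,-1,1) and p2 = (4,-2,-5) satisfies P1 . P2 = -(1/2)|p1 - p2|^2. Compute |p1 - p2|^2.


p1 - p2 = (-2, 1, 6)
|p1 - p2|^2 = (-2)^2 + 1^2 + 6^2
= 4 + 1 + 36
= 41


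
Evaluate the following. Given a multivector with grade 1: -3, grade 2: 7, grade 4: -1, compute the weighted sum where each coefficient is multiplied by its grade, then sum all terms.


Grade-weighted sum = sum of grade_k * coefficient_k
1*(-3) = -3
2*7 = 14
4*(-1) = -4
Total = -3 + 14 + (-4) = 7


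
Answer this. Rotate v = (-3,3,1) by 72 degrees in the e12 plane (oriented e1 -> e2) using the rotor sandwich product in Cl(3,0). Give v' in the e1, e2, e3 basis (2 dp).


Rotor R = cos(36deg) - sin(36deg)*e12
Rotation angle theta = 2 * 36 = 72 degrees in the e12 plane (e1 -> e2).
The component perpendicular to the plane (e3) is invariant: v'_3 = v3 = 1.00
cos(72deg) = 0.3090, sin(72deg) = 0.9511
v'_1 = v1*cos(theta) - v2*sin(theta) = -3*0.3090 - 3*0.9511 = -3.78
v'_2 = v1*sin(theta) + v2*cos(theta) = -3*0.9511 + 3*0.3090 = -1.93
v' = -3.78*e1 - 1.93*e2 + 1.00*e3


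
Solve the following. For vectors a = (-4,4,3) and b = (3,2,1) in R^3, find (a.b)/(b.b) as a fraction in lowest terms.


Projection coefficient = (a . b) / (b . b)
a . b = (-4)*3 + 4*2 + 3*1
= -12 + 8 + 3 = -1
b . b = 3^2 + 2^2 + 1^2
= 9 + 4 + 1 = 14
Coefficient = -1/14
In lowest terms: -1/14


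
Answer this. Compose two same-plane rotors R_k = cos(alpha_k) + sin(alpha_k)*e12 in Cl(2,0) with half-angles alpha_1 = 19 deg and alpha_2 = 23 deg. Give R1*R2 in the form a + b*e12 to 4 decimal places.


Same-plane rotors commute and their half-angles add:
R1*R2 = cos(a1 + a2) + sin(a1 + a2)*e12.
a1 + a2 = 19 + 23 = 42 deg
cos(42 deg) = 0.7431
sin(42 deg) = 0.6691
R1*R2 = 0.7431 + 0.6691*e12


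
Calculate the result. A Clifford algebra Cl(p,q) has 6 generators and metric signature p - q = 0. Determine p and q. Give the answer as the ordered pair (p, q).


We need p + q = 6 and p - q = 0.
Adding: 2p = 6 + 0 = 6, so p = 3.
Then q = 6 - 3 = 3.
(p, q) = (3, 3)


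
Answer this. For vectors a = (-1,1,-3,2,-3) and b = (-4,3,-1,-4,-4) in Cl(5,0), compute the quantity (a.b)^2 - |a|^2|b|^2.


a . b = (-1)*(-4) + 1*3 + (-3)*(-1) + 2*(-4) + (-3)*(-4)
= 4 + 3 + 3 + (-8) + 12 = 14
|a|^2 = (-1)^2 + 1^2 + (-3)^2 + 2^2 + (-3)^2 = 24
|b|^2 = (-4)^2 + 3^2 + (-1)^2 + (-4)^2 + (-4)^2 = 58
(a.b)^2 = 14^2 = 196
|a|^2 * |b|^2 = 24 * 58 = 1392
Result = 196 - 1392 = -1196


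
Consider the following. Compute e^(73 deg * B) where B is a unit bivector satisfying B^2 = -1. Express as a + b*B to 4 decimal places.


For a unit bivector B with B^2 = -1, the exponential series gives
e^(theta*B) = cos(theta) + sin(theta)*B (the GA analogue of Euler's formula).
theta = 73 degrees = 1.27409 rad
cos(73 deg) = 0.2924
sin(73 deg) = 0.9563
exp(theta*B) = 0.2924 + 0.9563*B


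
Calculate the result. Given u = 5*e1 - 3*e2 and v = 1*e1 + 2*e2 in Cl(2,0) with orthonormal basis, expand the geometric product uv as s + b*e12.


Expand: (5*e1 - 3*e2)(1*e1 + 2*e2)
= 5*1*e1e1 + 5*2*e1e2 + (-3)*1*e2e1 + (-3)*2*e2e2
Using e1^2 = e2^2 = 1, e2e1 = -e1e2:
Scalar part s = 5*1 + (-3)*2 = 5 + (-6) = -1
Bivector part b = 5*2 - (-3)*1 = 10 - (-3) = 13
uv = -1 + 13*e12


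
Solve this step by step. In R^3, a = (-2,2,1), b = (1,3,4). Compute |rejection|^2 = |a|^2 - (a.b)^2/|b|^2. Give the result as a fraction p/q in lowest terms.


|a|^2 = (-2)^2 + 2^2 + 1^2 = 9
|b|^2 = 1^2 + 3^2 + 4^2 = 26
a . b = (-2)*1 + 2*3 + 1*4 = 8
(a.b)^2 = 8^2 = 64
|rej|^2 = 9 - 64/26
= (234 - 64)/26
= 170/26
In lowest terms: 85/13


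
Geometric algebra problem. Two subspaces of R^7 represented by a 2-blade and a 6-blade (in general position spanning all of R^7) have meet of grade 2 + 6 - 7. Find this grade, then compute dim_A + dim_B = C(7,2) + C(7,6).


Meet grade = grade(A) + grade(B) - n
= 2 + 6 - 7 = 1
C(7,2) = 21
C(7,6) = 7
dim_A + dim_B = 21 + 7 = 28


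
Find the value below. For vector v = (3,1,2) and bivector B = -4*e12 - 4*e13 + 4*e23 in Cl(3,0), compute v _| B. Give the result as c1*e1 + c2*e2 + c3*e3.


Left contraction v _| B = <vB>_1 (grade-1 part of the geometric product vB).
Using e1_|e12 = e2, e2_|e12 = -e1, e1_|e13 = e3, e3_|e13 = -e1, e2_|e23 = e3, e3_|e23 = -e2:
e1 coeff: -v2*b12 - v3*b13 = -(1)*(-4) - (2)*(-4) = 12
e2 coeff: v1*b12 - v3*b23 = (3)*(-4) - (2)*(4) = -20
e3 coeff: v1*b13 + v2*b23 = (3)*(-4) + (1)*(4) = -8
v _| B = 12*e1 - 20*e2 - 8*e3


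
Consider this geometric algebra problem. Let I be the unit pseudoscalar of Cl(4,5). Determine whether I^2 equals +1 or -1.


The pseudoscalar I = e1...e_n (product of all n generators) of Cl(p,q) satisfies I^2 = (-1)^(q + n(n-1)/2).
p = 4, q = 5, n = p + q = 9
n(n-1)/2 = 9 * 8 / 2 = 36
Exponent = q + n(n-1)/2 = 5 + 36 = 41
I^2 = (-1)^41 = -1
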